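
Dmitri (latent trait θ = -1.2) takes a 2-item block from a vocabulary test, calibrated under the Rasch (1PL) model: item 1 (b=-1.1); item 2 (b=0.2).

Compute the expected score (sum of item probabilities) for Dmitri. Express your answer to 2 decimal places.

0.67

P(θ) = 1 / (1 + exp(−(θ − b)))
P_1 = 1/(1+e^{0.1000}) = 0.4750
P_2 = 1/(1+e^{1.4000}) = 0.1978
E[score] = 0.4750 + 0.1978 = 0.6728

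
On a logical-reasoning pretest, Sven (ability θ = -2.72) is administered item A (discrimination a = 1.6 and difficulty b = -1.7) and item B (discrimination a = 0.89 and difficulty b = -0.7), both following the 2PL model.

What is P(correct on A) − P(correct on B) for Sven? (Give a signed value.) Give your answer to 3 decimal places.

P(θ) = 1 / (1 + exp(−a(θ − b)))
P_A = 0.1636
P_B = 0.1421
P_A − P_B = 0.0214

0.021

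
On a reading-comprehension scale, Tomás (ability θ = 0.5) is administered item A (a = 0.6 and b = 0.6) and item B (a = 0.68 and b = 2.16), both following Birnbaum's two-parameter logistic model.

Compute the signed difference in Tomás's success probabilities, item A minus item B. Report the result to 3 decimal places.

P(θ) = 1 / (1 + exp(−a(θ − b)))
P_A = 0.4850
P_B = 0.2444
P_A − P_B = 0.2406

0.241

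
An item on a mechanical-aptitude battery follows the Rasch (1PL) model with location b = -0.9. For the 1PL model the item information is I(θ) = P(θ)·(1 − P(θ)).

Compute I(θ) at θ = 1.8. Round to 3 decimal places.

P = 1/(1+e^{-2.7000}) = 0.9370
P(1−P) = 0.9370 × 0.0630 = 0.0590
I = P(1−P) = 0.05901

0.059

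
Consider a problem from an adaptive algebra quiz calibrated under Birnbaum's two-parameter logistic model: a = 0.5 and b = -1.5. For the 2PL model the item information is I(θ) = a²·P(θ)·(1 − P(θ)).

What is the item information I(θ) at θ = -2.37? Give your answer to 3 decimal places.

P = 1/(1+e^{0.4350}) = 0.3929
P(1−P) = 0.3929 × 0.6071 = 0.2385
I = a² × P(1−P) = 0.5² × 0.2385 = 0.05963

0.060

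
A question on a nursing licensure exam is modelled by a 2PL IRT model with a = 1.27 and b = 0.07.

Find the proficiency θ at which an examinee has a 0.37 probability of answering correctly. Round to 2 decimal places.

P(θ) = 1 / (1 + exp(−a(θ − b)))
logit = ln(0.3700/0.6300) = -0.5322
θ = b + logit/(a) = 0.07 + (-0.5322)/1.2700 = -0.3491

-0.35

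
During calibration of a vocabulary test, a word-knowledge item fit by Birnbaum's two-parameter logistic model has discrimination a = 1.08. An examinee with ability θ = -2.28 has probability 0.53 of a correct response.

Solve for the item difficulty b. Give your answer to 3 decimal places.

P(θ) = 1 / (1 + exp(−a(θ − b)))
logit(0.53) = ln(0.53/0.47) = 0.1201
b = θ − logit/(a) = -2.28 − 0.1201/1.0800 = -2.3912

-2.391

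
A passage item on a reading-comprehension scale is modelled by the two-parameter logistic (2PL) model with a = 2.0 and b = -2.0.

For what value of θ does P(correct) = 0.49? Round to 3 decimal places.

-2.020

P(θ) = 1 / (1 + exp(−a(θ − b)))
logit = ln(0.4900/0.5100) = -0.0400
θ = b + logit/(a) = -2.0 + (-0.0400)/2.0000 = -2.0200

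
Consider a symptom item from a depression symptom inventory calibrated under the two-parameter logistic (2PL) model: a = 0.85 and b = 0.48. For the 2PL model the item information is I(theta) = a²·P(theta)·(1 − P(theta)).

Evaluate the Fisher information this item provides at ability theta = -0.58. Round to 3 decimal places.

0.148

P = 1/(1+e^{0.9010}) = 0.2888
P(1−P) = 0.2888 × 0.7112 = 0.2054
I = a² × P(1−P) = 0.85² × 0.2054 = 0.14841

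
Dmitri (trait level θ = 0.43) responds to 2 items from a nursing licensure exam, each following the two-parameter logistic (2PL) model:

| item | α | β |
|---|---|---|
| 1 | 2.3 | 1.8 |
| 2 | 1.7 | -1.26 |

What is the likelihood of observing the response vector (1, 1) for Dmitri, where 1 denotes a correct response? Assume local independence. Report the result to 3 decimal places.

0.039

P(θ) = 1 / (1 + exp(−α(θ − β)))
P_1 = 1/(1+e^{3.1510}) = 0.0411
P_2 = 1/(1+e^{-2.8730}) = 0.9465
L = P_1 × P_2 = 0.0411 × 0.9465 = 0.03886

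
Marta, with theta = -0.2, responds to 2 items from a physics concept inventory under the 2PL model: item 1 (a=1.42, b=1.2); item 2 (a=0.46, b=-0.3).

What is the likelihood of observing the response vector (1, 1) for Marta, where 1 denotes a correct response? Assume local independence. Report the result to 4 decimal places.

0.0616

P(theta) = 1 / (1 + exp(−a(theta − b)))
P_1 = 1/(1+e^{1.9880}) = 0.1205
P_2 = 1/(1+e^{-0.0460}) = 0.5115
L = P_1 × P_2 = 0.1205 × 0.5115 = 0.06162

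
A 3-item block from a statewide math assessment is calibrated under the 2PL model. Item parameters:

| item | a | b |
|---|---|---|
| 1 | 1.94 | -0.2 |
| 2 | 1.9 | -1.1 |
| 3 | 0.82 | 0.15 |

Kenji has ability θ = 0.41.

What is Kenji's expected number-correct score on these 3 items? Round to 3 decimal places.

2.265

P(θ) = 1 / (1 + exp(−a(θ − b)))
P_1 = 1/(1+e^{-1.1834}) = 0.7656
P_2 = 1/(1+e^{-2.8690}) = 0.9463
P_3 = 1/(1+e^{-0.2132}) = 0.5531
E[score] = 0.7656 + 0.9463 + 0.5531 = 2.2650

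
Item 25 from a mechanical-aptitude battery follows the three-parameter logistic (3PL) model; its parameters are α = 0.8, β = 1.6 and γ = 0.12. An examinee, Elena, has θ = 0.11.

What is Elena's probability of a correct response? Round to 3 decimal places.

P(θ) = γ + (1 − γ) · 1 / (1 + exp(−α(θ − β)))
Exponent: 0.8 × (0.11 − 1.6) = -1.1920
1/(1 + e^{1.1920}) = 0.2329
P = 0.12 + 0.88 × 0.2329 = 0.3250

0.325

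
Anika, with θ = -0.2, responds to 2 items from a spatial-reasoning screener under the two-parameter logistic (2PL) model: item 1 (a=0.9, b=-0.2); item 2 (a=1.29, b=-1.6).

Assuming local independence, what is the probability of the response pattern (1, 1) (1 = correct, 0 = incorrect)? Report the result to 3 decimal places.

0.429

P(θ) = 1 / (1 + exp(−a(θ − b)))
P_1 = 1/(1+e^{0.0000}) = 0.5000
P_2 = 1/(1+e^{-1.8060}) = 0.8589
L = P_1 × P_2 = 0.5000 × 0.8589 = 0.42944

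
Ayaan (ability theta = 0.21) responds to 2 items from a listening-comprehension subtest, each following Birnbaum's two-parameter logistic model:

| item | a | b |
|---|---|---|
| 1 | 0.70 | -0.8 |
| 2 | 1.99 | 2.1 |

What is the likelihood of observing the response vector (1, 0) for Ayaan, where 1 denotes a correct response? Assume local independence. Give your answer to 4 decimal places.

P(theta) = 1 / (1 + exp(−a(theta − b)))
P_1 = 1/(1+e^{-0.7070}) = 0.6697
P_2 = 1/(1+e^{3.7611}) = 0.0227
L = P_1 × (1−P_2) = 0.6697 × 0.9773 = 0.65452

0.6545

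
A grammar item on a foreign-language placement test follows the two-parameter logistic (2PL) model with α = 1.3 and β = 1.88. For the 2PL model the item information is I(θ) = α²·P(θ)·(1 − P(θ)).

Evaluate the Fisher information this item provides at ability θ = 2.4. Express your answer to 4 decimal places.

0.3777

P = 1/(1+e^{-0.6760}) = 0.6628
P(1−P) = 0.6628 × 0.3372 = 0.2235
I = α² × P(1−P) = 1.3² × 0.2235 = 0.37768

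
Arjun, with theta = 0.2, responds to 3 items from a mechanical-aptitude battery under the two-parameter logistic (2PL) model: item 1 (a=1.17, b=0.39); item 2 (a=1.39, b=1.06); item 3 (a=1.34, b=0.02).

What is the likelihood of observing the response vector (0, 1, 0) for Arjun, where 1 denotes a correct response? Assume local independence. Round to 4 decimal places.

P(theta) = 1 / (1 + exp(−a(theta − b)))
P_1 = 1/(1+e^{0.2223}) = 0.4447
P_2 = 1/(1+e^{1.1954}) = 0.2323
P_3 = 1/(1+e^{-0.2412}) = 0.5600
L = (1−P_1) × P_2 × (1−P_3) = 0.5553 × 0.2323 × 0.4400 = 0.05676

0.0568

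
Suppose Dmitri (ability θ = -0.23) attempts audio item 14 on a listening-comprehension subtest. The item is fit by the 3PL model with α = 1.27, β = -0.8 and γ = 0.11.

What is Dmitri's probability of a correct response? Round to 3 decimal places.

P(θ) = γ + (1 − γ) · 1 / (1 + exp(−α(θ − β)))
Exponent: 1.27 × (-0.23 − (-0.8)) = 0.7239
1/(1 + e^{-0.7239}) = 0.6735
P = 0.11 + 0.89 × 0.6735 = 0.7094

0.709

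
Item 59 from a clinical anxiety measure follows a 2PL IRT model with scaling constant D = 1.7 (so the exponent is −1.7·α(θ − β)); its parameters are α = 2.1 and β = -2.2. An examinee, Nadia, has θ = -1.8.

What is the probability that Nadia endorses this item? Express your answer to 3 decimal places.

0.807

P(θ) = 1 / (1 + exp(−D·α(θ − β)))
Exponent: 1.7 × 2.1 × (-1.8 − (-2.2)) = 1.4280
1/(1 + e^{-1.4280}) = 0.8066
P = 0.8066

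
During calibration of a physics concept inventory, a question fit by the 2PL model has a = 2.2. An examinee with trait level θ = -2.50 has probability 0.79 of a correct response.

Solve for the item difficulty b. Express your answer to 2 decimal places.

-3.10

P(θ) = 1 / (1 + exp(−a(θ − b)))
logit(0.79) = ln(0.79/0.21) = 1.3249
b = θ − logit/(a) = -2.50 − 1.3249/2.2000 = -3.1022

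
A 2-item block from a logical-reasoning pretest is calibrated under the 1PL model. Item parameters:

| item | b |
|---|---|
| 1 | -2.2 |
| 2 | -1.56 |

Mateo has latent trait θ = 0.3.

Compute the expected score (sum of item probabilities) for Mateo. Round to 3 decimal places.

P(θ) = 1 / (1 + exp(−(θ − b)))
P_1 = 1/(1+e^{-2.5000}) = 0.9241
P_2 = 1/(1+e^{-1.8600}) = 0.8653
E[score] = 0.9241 + 0.8653 = 1.7894

1.789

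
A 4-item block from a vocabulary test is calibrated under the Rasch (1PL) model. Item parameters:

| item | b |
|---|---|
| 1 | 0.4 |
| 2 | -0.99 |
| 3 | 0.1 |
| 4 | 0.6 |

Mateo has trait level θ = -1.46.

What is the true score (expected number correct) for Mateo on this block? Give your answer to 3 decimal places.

0.806

P(θ) = 1 / (1 + exp(−(θ − b)))
P_1 = 1/(1+e^{1.8600}) = 0.1347
P_2 = 1/(1+e^{0.4700}) = 0.3846
P_3 = 1/(1+e^{1.5600}) = 0.1736
P_4 = 1/(1+e^{2.0600}) = 0.1130
E[score] = 0.1347 + 0.3846 + 0.1736 + 0.1130 = 0.8060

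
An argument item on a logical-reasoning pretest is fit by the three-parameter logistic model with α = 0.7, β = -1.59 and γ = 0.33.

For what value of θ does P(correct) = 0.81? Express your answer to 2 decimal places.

P(θ) = γ + (1 − γ) · 1 / (1 + exp(−α(θ − β)))
Remove guessing floor: (0.81 − 0.33)/(1 − 0.33) = 0.7164
logit = ln(0.7164/0.2836) = 0.9268
θ = β + logit/(α) = -1.59 + 0.9268/0.7000 = -0.2661

-0.27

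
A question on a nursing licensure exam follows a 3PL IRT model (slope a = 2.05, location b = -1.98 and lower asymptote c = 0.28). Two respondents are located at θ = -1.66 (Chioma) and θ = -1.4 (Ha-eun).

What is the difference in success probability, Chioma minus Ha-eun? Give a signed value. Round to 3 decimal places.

-0.078

P(θ) = c + (1 − c) · 1 / (1 + exp(−a(θ − b)))
P(Chioma) = 0.7540  [exponent 0.6560]
P(Ha-eun) = 0.8319  [exponent 1.1890]
Difference = 0.7540 − 0.8319 = -0.0779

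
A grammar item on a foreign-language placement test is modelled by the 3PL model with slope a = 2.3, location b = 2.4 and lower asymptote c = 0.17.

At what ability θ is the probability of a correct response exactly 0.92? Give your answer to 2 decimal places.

3.37

P(θ) = c + (1 − c) · 1 / (1 + exp(−a(θ − b)))
Remove guessing floor: (0.92 − 0.17)/(1 − 0.17) = 0.9036
logit = ln(0.9036/0.0964) = 2.2380
θ = b + logit/(a) = 2.4 + 2.2380/2.3000 = 3.3731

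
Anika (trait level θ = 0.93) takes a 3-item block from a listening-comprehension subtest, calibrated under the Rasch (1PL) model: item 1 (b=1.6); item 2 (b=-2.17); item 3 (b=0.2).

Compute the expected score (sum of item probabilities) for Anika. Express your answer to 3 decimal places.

P(θ) = 1 / (1 + exp(−(θ − b)))
P_1 = 1/(1+e^{0.6700}) = 0.3385
P_2 = 1/(1+e^{-3.1000}) = 0.9569
P_3 = 1/(1+e^{-0.7300}) = 0.6748
E[score] = 0.3385 + 0.9569 + 0.6748 = 1.9702

1.970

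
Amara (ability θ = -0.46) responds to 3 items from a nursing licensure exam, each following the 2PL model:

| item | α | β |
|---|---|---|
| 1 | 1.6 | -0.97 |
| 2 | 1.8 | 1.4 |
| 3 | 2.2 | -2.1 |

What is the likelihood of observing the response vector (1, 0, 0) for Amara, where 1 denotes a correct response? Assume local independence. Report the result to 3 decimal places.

P(θ) = 1 / (1 + exp(−α(θ − β)))
P_1 = 1/(1+e^{-0.8160}) = 0.6934
P_2 = 1/(1+e^{3.3480}) = 0.0340
P_3 = 1/(1+e^{-3.6080}) = 0.9736
L = P_1 × (1−P_2) × (1−P_3) = 0.6934 × 0.9660 × 0.0264 = 0.01768

0.018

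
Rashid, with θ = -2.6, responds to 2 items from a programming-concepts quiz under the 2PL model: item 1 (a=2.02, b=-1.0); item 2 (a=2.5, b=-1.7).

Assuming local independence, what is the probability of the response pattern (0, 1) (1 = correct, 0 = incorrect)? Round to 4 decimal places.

0.0917

P(θ) = 1 / (1 + exp(−a(θ − b)))
P_1 = 1/(1+e^{3.2320}) = 0.0380
P_2 = 1/(1+e^{2.2500}) = 0.0953
L = (1−P_1) × P_2 = 0.9620 × 0.0953 = 0.09173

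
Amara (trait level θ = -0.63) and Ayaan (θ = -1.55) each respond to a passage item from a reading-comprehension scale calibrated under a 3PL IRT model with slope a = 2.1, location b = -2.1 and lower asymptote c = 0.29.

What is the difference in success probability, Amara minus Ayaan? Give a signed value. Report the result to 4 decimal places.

P(θ) = c + (1 − c) · 1 / (1 + exp(−a(θ − b)))
P(Amara) = 0.9690  [exponent 3.0870]
P(Ayaan) = 0.8299  [exponent 1.1550]
Difference = 0.9690 − 0.8299 = 0.1391

0.1391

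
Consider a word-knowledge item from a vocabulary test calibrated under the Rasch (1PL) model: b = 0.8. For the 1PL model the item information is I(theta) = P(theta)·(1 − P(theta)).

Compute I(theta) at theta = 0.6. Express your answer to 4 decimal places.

0.2475

P = 1/(1+e^{0.2000}) = 0.4502
P(1−P) = 0.4502 × 0.5498 = 0.2475
I = P(1−P) = 0.24752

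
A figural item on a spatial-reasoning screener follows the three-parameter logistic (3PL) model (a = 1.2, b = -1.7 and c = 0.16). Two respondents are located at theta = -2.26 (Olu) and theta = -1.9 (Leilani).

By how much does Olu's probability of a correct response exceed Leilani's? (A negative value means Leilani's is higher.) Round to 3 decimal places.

P(theta) = c + (1 − c) · 1 / (1 + exp(−a(theta − b)))
P(Olu) = 0.4440  [exponent -0.6720]
P(Leilani) = 0.5298  [exponent -0.2400]
Difference = 0.4440 − 0.5298 = -0.0859

-0.086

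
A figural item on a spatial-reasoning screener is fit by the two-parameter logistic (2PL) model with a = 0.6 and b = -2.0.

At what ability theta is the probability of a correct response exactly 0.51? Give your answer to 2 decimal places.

-1.93

P(theta) = 1 / (1 + exp(−a(theta − b)))
logit = ln(0.5100/0.4900) = 0.0400
theta = b + logit/(a) = -2.0 + 0.0400/0.6000 = -1.9333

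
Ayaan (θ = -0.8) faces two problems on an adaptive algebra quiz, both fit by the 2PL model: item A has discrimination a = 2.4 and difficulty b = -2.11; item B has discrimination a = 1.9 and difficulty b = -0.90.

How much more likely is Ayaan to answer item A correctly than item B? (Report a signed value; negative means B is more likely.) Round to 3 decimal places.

P(θ) = 1 / (1 + exp(−a(θ − b)))
P_A = 0.9587
P_B = 0.5474
P_A − P_B = 0.4113

0.411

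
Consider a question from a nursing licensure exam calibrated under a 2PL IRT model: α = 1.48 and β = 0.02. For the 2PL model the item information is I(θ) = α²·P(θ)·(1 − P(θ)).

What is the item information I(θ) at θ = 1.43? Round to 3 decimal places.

P = 1/(1+e^{-2.0868}) = 0.8896
P(1−P) = 0.8896 × 0.1104 = 0.0982
I = α² × P(1−P) = 1.48² × 0.0982 = 0.21510

0.215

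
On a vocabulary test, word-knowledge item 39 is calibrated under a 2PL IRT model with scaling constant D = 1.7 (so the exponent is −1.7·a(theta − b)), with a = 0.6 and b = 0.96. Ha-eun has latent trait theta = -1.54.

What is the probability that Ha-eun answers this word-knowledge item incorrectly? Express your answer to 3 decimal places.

P(theta) = 1 / (1 + exp(−D·a(theta − b)))
Exponent: 1.7 × 0.6 × (-1.54 − 0.96) = -2.5500
1/(1 + e^{2.5500}) = 0.0724
P = 0.0724
P(incorrect) = 1 − 0.0724 = 0.9276

0.928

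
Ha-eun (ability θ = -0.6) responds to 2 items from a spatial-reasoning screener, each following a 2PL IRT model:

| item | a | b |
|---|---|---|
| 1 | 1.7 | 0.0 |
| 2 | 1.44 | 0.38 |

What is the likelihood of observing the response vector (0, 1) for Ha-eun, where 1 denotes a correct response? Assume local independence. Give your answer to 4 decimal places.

0.1441

P(θ) = 1 / (1 + exp(−a(θ − b)))
P_1 = 1/(1+e^{1.0200}) = 0.2650
P_2 = 1/(1+e^{1.4112}) = 0.1960
L = (1−P_1) × P_2 = 0.7350 × 0.1960 = 0.14409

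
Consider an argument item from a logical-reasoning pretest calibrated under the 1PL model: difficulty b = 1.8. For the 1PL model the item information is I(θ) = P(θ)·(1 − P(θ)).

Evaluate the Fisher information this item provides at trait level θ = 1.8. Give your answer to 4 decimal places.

0.2500

P = 1/(1+e^{0.0000}) = 0.5000
P(1−P) = 0.5000 × 0.5000 = 0.2500
I = P(1−P) = 0.25000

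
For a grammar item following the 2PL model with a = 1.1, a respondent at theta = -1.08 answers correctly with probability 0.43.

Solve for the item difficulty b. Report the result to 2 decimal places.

-0.82

P(theta) = 1 / (1 + exp(−a(theta − b)))
logit(0.43) = ln(0.43/0.57) = -0.2819
b = theta − logit/(a) = -1.08 − (-0.2819)/1.1000 = -0.8238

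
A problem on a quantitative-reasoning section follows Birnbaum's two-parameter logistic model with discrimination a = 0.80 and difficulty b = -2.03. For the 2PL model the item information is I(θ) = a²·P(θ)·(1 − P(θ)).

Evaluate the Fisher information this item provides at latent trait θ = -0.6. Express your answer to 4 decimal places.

P = 1/(1+e^{-1.1440}) = 0.7584
P(1−P) = 0.7584 × 0.2416 = 0.1832
I = a² × P(1−P) = 0.80² × 0.1832 = 0.11726

0.1173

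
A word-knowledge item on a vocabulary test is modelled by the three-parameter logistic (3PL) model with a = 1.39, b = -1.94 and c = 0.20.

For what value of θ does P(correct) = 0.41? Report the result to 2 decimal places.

P(θ) = c + (1 − c) · 1 / (1 + exp(−a(θ − b)))
Remove guessing floor: (0.41 − 0.20)/(1 − 0.20) = 0.2625
logit = ln(0.2625/0.7375) = -1.0330
θ = b + logit/(a) = -1.94 + (-1.0330)/1.3900 = -2.6832

-2.68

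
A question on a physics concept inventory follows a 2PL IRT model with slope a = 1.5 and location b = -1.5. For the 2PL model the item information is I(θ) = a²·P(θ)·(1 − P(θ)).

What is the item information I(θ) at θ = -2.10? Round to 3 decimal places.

P = 1/(1+e^{0.9000}) = 0.2891
P(1−P) = 0.2891 × 0.7109 = 0.2055
I = a² × P(1−P) = 1.5² × 0.2055 = 0.46238

0.462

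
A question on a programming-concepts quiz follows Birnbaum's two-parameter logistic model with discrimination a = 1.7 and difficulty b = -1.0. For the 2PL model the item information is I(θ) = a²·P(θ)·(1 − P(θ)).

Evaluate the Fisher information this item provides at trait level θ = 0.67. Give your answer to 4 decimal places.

0.1509

P = 1/(1+e^{-2.8390}) = 0.9447
P(1−P) = 0.9447 × 0.0553 = 0.0522
I = a² × P(1−P) = 1.7² × 0.0522 = 0.15086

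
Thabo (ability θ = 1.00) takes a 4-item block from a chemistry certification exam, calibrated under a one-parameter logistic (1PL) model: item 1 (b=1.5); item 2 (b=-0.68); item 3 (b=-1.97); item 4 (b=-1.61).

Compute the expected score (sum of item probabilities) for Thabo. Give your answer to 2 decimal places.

3.10

P(θ) = 1 / (1 + exp(−(θ − b)))
P_1 = 1/(1+e^{0.5000}) = 0.3775
P_2 = 1/(1+e^{-1.6800}) = 0.8429
P_3 = 1/(1+e^{-2.9700}) = 0.9512
P_4 = 1/(1+e^{-2.6100}) = 0.9315
E[score] = 0.3775 + 0.8429 + 0.9512 + 0.9315 = 3.1031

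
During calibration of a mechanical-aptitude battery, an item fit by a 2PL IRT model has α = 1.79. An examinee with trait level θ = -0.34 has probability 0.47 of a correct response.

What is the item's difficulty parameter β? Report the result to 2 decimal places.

P(θ) = 1 / (1 + exp(−α(θ − β)))
logit(0.47) = ln(0.47/0.53) = -0.1201
β = θ − logit/(α) = -0.34 − (-0.1201)/1.7900 = -0.2729

-0.27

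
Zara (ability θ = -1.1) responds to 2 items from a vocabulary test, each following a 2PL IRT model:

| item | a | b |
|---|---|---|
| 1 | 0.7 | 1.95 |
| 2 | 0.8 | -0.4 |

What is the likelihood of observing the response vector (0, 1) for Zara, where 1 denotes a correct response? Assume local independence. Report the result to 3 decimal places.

0.325

P(θ) = 1 / (1 + exp(−a(θ − b)))
P_1 = 1/(1+e^{2.1350}) = 0.1057
P_2 = 1/(1+e^{0.5600}) = 0.3635
L = (1−P_1) × P_2 = 0.8943 × 0.3635 = 0.32511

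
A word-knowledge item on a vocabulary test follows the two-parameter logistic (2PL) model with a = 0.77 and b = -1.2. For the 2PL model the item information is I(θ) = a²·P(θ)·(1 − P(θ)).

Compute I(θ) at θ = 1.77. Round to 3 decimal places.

P = 1/(1+e^{-2.2869}) = 0.9078
P(1−P) = 0.9078 × 0.0922 = 0.0837
I = a² × P(1−P) = 0.77² × 0.0837 = 0.04963

0.050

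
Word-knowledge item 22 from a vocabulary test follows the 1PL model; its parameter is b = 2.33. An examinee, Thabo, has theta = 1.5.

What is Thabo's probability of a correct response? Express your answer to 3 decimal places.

P(theta) = 1 / (1 + exp(−(theta − b)))
Exponent: (1.5 − 2.33) = -0.8300
1/(1 + e^{0.8300}) = 0.3036
P = 0.3036

0.304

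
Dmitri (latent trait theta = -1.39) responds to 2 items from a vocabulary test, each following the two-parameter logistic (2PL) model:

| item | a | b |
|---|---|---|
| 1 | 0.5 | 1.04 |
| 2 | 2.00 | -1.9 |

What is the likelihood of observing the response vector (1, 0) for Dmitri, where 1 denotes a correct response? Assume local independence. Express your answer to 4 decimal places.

P(theta) = 1 / (1 + exp(−a(theta − b)))
P_1 = 1/(1+e^{1.2150}) = 0.2288
P_2 = 1/(1+e^{-1.0200}) = 0.7350
L = P_1 × (1−P_2) = 0.2288 × 0.2650 = 0.06064

0.0606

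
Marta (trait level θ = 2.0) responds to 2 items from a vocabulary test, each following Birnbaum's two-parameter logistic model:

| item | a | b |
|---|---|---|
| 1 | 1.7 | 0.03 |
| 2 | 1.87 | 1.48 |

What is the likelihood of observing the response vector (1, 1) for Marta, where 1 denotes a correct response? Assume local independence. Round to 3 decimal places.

P(θ) = 1 / (1 + exp(−a(θ − b)))
P_1 = 1/(1+e^{-3.3490}) = 0.9661
P_2 = 1/(1+e^{-0.9724}) = 0.7256
L = P_1 × P_2 = 0.9661 × 0.7256 = 0.70098

0.701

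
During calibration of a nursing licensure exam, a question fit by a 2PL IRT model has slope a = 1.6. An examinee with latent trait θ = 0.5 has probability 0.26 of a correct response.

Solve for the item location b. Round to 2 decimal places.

1.15

P(θ) = 1 / (1 + exp(−a(θ − b)))
logit(0.26) = ln(0.26/0.74) = -1.0460
b = θ − logit/(a) = 0.5 − (-1.0460)/1.6000 = 1.1537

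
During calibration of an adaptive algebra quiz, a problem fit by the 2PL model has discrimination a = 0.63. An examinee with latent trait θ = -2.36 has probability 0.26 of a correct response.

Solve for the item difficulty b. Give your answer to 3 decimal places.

-0.700

P(θ) = 1 / (1 + exp(−a(θ − b)))
logit(0.26) = ln(0.26/0.74) = -1.0460
b = θ − logit/(a) = -2.36 − (-1.0460)/0.6300 = -0.6997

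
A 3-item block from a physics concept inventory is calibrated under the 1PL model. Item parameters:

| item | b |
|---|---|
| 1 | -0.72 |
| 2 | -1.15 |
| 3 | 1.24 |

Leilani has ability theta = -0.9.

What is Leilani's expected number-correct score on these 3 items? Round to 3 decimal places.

P(theta) = 1 / (1 + exp(−(theta − b)))
P_1 = 1/(1+e^{0.1800}) = 0.4551
P_2 = 1/(1+e^{-0.2500}) = 0.5622
P_3 = 1/(1+e^{2.1400}) = 0.1053
E[score] = 0.4551 + 0.5622 + 0.1053 = 1.1226

1.123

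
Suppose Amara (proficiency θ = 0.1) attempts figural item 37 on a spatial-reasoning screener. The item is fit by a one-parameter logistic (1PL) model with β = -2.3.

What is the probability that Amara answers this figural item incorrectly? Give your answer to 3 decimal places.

P(θ) = 1 / (1 + exp(−(θ − β)))
Exponent: (0.1 − (-2.3)) = 2.4000
1/(1 + e^{-2.4000}) = 0.9168
P = 0.9168
P(incorrect) = 1 − 0.9168 = 0.0832

0.083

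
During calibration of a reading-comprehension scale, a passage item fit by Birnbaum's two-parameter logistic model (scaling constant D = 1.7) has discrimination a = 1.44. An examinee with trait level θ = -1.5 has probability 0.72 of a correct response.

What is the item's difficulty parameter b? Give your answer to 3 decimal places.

P(θ) = 1 / (1 + exp(−D·a(θ − b)))
logit(0.72) = ln(0.72/0.28) = 0.9445
b = θ − logit/(1.7·a) = -1.5 − 0.9445/2.4480 = -1.8858

-1.886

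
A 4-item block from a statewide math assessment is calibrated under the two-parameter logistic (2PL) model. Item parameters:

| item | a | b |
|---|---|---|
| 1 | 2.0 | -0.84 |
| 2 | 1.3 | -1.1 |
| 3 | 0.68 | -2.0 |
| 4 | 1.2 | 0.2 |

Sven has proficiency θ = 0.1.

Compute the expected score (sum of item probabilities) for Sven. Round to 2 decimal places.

P(θ) = 1 / (1 + exp(−a(θ − b)))
P_1 = 1/(1+e^{-1.8800}) = 0.8676
P_2 = 1/(1+e^{-1.5600}) = 0.8264
P_3 = 1/(1+e^{-1.4280}) = 0.8066
P_4 = 1/(1+e^{0.1200}) = 0.4700
E[score] = 0.8676 + 0.8264 + 0.8066 + 0.4700 = 2.9706

2.97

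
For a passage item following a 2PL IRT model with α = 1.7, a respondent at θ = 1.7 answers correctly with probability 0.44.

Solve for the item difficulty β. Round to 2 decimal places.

1.84

P(θ) = 1 / (1 + exp(−α(θ − β)))
logit(0.44) = ln(0.44/0.56) = -0.2412
β = θ − logit/(α) = 1.7 − (-0.2412)/1.7000 = 1.8419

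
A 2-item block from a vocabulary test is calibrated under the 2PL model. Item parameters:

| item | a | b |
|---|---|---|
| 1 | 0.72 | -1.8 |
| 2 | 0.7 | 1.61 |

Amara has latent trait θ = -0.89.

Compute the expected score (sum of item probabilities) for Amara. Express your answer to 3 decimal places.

0.806

P(θ) = 1 / (1 + exp(−a(θ − b)))
P_1 = 1/(1+e^{-0.6552}) = 0.6582
P_2 = 1/(1+e^{1.7500}) = 0.1480
E[score] = 0.6582 + 0.1480 = 0.8062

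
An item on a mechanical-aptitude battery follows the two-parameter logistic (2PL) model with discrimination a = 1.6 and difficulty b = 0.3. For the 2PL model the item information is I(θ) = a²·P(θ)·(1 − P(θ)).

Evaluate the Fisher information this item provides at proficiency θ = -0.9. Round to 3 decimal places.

0.285

P = 1/(1+e^{1.9200}) = 0.1279
P(1−P) = 0.1279 × 0.8721 = 0.1115
I = a² × P(1−P) = 1.6² × 0.1115 = 0.28547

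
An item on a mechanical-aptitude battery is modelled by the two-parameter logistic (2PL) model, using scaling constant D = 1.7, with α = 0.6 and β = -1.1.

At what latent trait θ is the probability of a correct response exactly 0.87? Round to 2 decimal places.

0.76

P(θ) = 1 / (1 + exp(−D·α(θ − β)))
logit = ln(0.8700/0.1300) = 1.9010
θ = β + logit/(1.7·α) = -1.1 + 1.9010/1.0200 = 0.7637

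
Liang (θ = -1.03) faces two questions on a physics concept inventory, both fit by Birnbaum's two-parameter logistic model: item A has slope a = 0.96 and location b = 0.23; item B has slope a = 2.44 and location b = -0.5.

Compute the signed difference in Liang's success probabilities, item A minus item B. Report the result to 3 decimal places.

0.014

P(θ) = 1 / (1 + exp(−a(θ − b)))
P_A = 0.2298
P_B = 0.2153
P_A − P_B = 0.0145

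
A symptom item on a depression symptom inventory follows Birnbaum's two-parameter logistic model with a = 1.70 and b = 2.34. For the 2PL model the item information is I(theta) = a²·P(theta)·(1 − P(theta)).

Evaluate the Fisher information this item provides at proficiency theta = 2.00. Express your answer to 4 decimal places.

0.6654

P = 1/(1+e^{0.5780}) = 0.3594
P(1−P) = 0.3594 × 0.6406 = 0.2302
I = a² × P(1−P) = 1.70² × 0.2302 = 0.66536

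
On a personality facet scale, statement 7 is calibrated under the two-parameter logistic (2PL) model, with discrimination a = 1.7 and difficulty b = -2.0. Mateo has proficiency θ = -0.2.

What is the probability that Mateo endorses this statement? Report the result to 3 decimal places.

0.955

P(θ) = 1 / (1 + exp(−a(θ − b)))
Exponent: 1.7 × (-0.2 − (-2.0)) = 3.0600
1/(1 + e^{-3.0600}) = 0.9552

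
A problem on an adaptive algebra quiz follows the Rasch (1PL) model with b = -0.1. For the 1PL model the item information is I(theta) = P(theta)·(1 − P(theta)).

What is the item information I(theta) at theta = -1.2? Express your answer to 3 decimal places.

P = 1/(1+e^{1.1000}) = 0.2497
P(1−P) = 0.2497 × 0.7503 = 0.1874
I = P(1−P) = 0.18737

0.187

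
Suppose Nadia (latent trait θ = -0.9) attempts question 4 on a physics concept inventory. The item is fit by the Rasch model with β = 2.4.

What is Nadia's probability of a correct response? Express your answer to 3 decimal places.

P(θ) = 1 / (1 + exp(−(θ − β)))
Exponent: (-0.9 − 2.4) = -3.3000
1/(1 + e^{3.3000}) = 0.0356
P = 0.0356

0.036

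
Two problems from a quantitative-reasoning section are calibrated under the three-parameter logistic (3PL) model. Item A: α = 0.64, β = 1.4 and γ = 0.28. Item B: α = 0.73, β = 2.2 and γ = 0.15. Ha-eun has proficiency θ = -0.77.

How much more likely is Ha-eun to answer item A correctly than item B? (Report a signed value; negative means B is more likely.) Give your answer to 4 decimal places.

0.1865

P(θ) = γ + (1 − γ) · 1 / (1 + exp(−α(θ − β)))
P_A = 0.4237
P_B = 0.2373
P_A − P_B = 0.1865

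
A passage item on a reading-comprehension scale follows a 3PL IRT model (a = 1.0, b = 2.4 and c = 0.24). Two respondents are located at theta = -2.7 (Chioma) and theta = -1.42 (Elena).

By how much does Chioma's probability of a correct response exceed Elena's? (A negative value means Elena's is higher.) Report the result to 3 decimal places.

P(theta) = c + (1 − c) · 1 / (1 + exp(−a(theta − b)))
P(Chioma) = 0.2446  [exponent -5.1000]
P(Elena) = 0.2563  [exponent -3.8200]
Difference = 0.2446 − 0.2563 = -0.0117

-0.012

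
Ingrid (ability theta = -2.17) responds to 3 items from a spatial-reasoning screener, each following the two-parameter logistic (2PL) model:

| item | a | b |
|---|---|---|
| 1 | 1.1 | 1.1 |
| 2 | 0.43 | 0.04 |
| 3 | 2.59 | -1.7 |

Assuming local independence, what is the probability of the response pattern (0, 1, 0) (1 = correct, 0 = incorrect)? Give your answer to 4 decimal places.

P(theta) = 1 / (1 + exp(−a(theta − b)))
P_1 = 1/(1+e^{3.5970}) = 0.0267
P_2 = 1/(1+e^{0.9503}) = 0.2788
P_3 = 1/(1+e^{1.2173}) = 0.2284
L = (1−P_1) × P_2 × (1−P_3) = 0.9733 × 0.2788 × 0.7716 = 0.20940

0.2094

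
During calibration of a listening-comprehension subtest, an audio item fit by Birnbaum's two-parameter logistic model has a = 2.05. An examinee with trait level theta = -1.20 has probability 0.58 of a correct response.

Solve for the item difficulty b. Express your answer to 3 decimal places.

-1.357

P(theta) = 1 / (1 + exp(−a(theta − b)))
logit(0.58) = ln(0.58/0.42) = 0.3228
b = theta − logit/(a) = -1.20 − 0.3228/2.0500 = -1.3575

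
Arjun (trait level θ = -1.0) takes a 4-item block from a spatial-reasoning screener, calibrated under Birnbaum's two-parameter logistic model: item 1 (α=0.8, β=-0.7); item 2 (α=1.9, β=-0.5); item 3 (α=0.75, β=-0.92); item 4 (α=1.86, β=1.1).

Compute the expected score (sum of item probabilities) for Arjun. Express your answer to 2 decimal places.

P(θ) = 1 / (1 + exp(−α(θ − β)))
P_1 = 1/(1+e^{0.2400}) = 0.4403
P_2 = 1/(1+e^{0.9500}) = 0.2789
P_3 = 1/(1+e^{0.0600}) = 0.4850
P_4 = 1/(1+e^{3.9060}) = 0.0197
E[score] = 0.4403 + 0.2789 + 0.4850 + 0.0197 = 1.2239

1.22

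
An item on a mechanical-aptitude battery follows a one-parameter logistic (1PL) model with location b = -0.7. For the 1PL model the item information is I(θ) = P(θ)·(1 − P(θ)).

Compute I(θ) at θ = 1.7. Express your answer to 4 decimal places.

0.0763

P = 1/(1+e^{-2.4000}) = 0.9168
P(1−P) = 0.9168 × 0.0832 = 0.0763
I = P(1−P) = 0.07625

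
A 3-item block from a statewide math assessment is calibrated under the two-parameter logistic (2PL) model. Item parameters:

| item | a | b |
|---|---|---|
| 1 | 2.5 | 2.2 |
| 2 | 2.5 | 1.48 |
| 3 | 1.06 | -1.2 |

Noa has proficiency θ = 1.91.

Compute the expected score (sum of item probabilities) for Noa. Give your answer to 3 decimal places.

2.036

P(θ) = 1 / (1 + exp(−a(θ − b)))
P_1 = 1/(1+e^{0.7250}) = 0.3263
P_2 = 1/(1+e^{-1.0750}) = 0.7455
P_3 = 1/(1+e^{-3.2966}) = 0.9643
E[score] = 0.3263 + 0.7455 + 0.9643 = 2.0362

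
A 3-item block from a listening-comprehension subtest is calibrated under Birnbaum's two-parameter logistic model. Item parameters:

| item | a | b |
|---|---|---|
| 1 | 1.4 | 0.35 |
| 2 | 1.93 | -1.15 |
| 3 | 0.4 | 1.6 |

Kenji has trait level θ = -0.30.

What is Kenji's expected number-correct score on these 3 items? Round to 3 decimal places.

1.443

P(θ) = 1 / (1 + exp(−a(θ − b)))
P_1 = 1/(1+e^{0.9100}) = 0.2870
P_2 = 1/(1+e^{-1.6405}) = 0.8376
P_3 = 1/(1+e^{0.7600}) = 0.3186
E[score] = 0.2870 + 0.8376 + 0.3186 = 1.4432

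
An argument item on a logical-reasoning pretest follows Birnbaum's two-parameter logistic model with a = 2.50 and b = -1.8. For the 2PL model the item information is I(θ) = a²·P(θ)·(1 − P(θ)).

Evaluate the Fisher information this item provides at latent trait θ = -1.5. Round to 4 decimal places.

P = 1/(1+e^{-0.7500}) = 0.6792
P(1−P) = 0.6792 × 0.3208 = 0.2179
I = a² × P(1−P) = 2.50² × 0.2179 = 1.36184

1.3618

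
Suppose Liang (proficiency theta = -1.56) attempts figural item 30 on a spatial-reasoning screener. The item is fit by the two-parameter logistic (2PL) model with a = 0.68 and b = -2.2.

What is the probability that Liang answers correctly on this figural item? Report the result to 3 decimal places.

P(theta) = 1 / (1 + exp(−a(theta − b)))
Exponent: 0.68 × (-1.56 − (-2.2)) = 0.4352
1/(1 + e^{-0.4352}) = 0.6071

0.607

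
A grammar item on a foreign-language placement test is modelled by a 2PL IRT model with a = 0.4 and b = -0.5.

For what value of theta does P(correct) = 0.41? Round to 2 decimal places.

P(theta) = 1 / (1 + exp(−a(theta − b)))
logit = ln(0.4100/0.5900) = -0.3640
theta = b + logit/(a) = -0.5 + (-0.3640)/0.4000 = -1.4099

-1.41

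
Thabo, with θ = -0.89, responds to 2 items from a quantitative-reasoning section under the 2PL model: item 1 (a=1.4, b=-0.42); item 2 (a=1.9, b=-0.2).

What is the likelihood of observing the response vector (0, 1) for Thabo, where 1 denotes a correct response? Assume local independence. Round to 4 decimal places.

0.1399

P(θ) = 1 / (1 + exp(−a(θ − b)))
P_1 = 1/(1+e^{0.6580}) = 0.3412
P_2 = 1/(1+e^{1.3110}) = 0.2123
L = (1−P_1) × P_2 = 0.6588 × 0.2123 = 0.13988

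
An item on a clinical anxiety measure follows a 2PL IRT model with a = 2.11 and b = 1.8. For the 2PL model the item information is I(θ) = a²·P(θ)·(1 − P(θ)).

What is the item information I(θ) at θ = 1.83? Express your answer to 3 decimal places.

P = 1/(1+e^{-0.0633}) = 0.5158
P(1−P) = 0.5158 × 0.4842 = 0.2497
I = a² × P(1−P) = 2.11² × 0.2497 = 1.11191

1.112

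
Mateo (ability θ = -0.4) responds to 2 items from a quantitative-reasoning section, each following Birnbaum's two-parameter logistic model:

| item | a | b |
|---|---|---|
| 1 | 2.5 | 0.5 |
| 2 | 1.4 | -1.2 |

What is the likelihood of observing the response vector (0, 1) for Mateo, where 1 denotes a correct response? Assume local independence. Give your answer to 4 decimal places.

P(θ) = 1 / (1 + exp(−a(θ − b)))
P_1 = 1/(1+e^{2.2500}) = 0.0953
P_2 = 1/(1+e^{-1.1200}) = 0.7540
L = (1−P_1) × P_2 = 0.9047 × 0.7540 = 0.68210

0.6821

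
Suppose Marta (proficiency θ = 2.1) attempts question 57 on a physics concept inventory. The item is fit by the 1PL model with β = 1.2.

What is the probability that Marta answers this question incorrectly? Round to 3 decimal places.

0.289

P(θ) = 1 / (1 + exp(−(θ − β)))
Exponent: (2.1 − 1.2) = 0.9000
1/(1 + e^{-0.9000}) = 0.7109
P = 0.7109
P(incorrect) = 1 − 0.7109 = 0.2891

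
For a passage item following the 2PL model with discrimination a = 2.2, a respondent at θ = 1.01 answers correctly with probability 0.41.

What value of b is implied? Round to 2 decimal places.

P(θ) = 1 / (1 + exp(−a(θ − b)))
logit(0.41) = ln(0.41/0.59) = -0.3640
b = θ − logit/(a) = 1.01 − (-0.3640)/2.2000 = 1.1754

1.18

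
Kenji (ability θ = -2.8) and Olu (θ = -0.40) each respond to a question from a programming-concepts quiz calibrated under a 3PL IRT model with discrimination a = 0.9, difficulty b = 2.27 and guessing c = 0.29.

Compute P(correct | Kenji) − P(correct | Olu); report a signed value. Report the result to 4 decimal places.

-0.0516

P(θ) = c + (1 − c) · 1 / (1 + exp(−a(θ − b)))
P(Kenji) = 0.2973  [exponent -4.5630]
P(Olu) = 0.3489  [exponent -2.4030]
Difference = 0.2973 − 0.3489 = -0.0516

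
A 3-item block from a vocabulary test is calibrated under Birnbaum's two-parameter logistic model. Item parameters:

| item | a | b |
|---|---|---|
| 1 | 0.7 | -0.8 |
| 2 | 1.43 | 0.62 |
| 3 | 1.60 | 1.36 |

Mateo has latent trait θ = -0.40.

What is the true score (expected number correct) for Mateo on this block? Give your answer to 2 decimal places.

0.81

P(θ) = 1 / (1 + exp(−a(θ − b)))
P_1 = 1/(1+e^{-0.2800}) = 0.5695
P_2 = 1/(1+e^{1.4586}) = 0.1887
P_3 = 1/(1+e^{2.8160}) = 0.0565
E[score] = 0.5695 + 0.1887 + 0.0565 = 0.8147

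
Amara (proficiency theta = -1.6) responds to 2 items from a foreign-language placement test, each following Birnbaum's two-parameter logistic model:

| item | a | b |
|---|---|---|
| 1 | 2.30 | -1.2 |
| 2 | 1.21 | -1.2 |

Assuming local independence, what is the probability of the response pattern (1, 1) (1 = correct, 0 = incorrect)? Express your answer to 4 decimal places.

0.1087

P(theta) = 1 / (1 + exp(−a(theta − b)))
P_1 = 1/(1+e^{0.9200}) = 0.2850
P_2 = 1/(1+e^{0.4840}) = 0.3813
L = P_1 × P_2 = 0.2850 × 0.3813 = 0.10866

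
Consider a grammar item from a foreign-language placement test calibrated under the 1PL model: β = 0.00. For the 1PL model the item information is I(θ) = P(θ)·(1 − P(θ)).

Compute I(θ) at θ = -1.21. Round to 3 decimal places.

0.177

P = 1/(1+e^{1.2100}) = 0.2297
P(1−P) = 0.2297 × 0.7703 = 0.1769
I = P(1−P) = 0.17694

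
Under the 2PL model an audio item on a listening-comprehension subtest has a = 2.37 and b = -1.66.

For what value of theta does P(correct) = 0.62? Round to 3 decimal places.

-1.453

P(theta) = 1 / (1 + exp(−a(theta − b)))
logit = ln(0.6200/0.3800) = 0.4895
theta = b + logit/(a) = -1.66 + 0.4895/2.3700 = -1.4534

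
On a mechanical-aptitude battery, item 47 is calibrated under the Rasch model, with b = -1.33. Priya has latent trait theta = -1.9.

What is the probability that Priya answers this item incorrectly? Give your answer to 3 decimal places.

P(theta) = 1 / (1 + exp(−(theta − b)))
Exponent: (-1.9 − (-1.33)) = -0.5700
1/(1 + e^{0.5700}) = 0.3612
P = 0.3612
P(incorrect) = 1 − 0.3612 = 0.6388

0.639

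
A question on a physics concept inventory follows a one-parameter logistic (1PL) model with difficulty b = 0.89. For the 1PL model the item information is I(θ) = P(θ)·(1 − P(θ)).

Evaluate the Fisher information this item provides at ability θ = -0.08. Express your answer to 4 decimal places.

P = 1/(1+e^{0.9700}) = 0.2749
P(1−P) = 0.2749 × 0.7251 = 0.1993
I = P(1−P) = 0.19932

0.1993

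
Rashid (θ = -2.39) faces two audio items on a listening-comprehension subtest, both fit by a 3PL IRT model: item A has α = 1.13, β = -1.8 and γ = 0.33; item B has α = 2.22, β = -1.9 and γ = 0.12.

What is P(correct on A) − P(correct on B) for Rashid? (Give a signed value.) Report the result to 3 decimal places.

P(θ) = γ + (1 − γ) · 1 / (1 + exp(−α(θ − β)))
P_A = 0.5573
P_B = 0.3418
P_A − P_B = 0.2155

0.215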